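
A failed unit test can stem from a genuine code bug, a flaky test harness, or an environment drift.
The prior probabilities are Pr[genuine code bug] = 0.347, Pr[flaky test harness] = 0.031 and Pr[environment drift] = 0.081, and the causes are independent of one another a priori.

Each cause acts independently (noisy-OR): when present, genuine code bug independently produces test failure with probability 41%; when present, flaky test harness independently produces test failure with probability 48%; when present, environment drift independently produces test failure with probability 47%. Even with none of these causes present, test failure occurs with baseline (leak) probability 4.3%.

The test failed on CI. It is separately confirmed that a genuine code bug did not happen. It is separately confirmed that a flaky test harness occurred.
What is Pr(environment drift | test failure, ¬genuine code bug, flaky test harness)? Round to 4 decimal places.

Under noisy-OR, P(test failure | causes) = 1 − (1−0.043)·∏(1−qᵢ) over the active causes.
For the numerator, keep only environment drift=true terms: 0.736251×0.081 = 0.059636
Normalizer over all consistent configurations: 0.50236×0.919 + 0.736251×0.081 = 0.521305
Posterior = 0.059636 / 0.521305 ≈ 0.1144

Pr(environment drift | test failure, ¬genuine code bug, flaky test harness) ≈ 0.1144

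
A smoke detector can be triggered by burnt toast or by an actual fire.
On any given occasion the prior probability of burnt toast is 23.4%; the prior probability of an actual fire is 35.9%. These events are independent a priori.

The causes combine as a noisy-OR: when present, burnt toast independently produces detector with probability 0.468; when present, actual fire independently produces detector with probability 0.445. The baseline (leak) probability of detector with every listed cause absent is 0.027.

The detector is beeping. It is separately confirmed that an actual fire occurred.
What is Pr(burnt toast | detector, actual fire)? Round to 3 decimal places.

Under noisy-OR, P(detector | causes) = 1 − (1−0.027)·∏(1−qᵢ) over the active causes.
P(detector | actual fire) = 0.459985·0.766 + 0.712712·0.234 = 0.352349 + 0.166775 = 0.519124
The burnt toast-present share is 0.712712·0.234 = 0.166775.
So P(burnt toast | detector, actual fire) = 0.166775/0.519124 ≈ 0.321.

Pr(burnt toast | detector, actual fire) ≈ 0.321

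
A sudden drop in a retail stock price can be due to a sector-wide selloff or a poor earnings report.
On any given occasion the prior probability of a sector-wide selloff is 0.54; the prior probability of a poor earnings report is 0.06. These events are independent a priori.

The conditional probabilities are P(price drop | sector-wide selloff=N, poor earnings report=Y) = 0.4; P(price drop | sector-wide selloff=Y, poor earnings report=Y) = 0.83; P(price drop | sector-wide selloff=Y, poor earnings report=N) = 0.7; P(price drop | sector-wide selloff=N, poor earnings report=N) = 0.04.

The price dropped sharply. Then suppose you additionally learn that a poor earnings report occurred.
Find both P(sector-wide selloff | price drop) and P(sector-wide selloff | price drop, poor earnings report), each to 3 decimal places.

P(sector-wide selloff | price drop) ≈ 0.931; P(sector-wide selloff | price drop, poor earnings report) ≈ 0.709

P(price drop) = 0.04·0.46·0.94 + 0.4·0.46·0.06 + 0.7·0.54·0.94 + 0.83·0.54·0.06 = 0.017296 + 0.011040 + 0.355320 + 0.026892 = 0.410548
The sector-wide selloff-present share is 0.355320 + 0.026892 = 0.382212.
P(sector-wide selloff | price drop) = 0.382212 / 0.410548 ≈ 0.931

With the extra evidence:
By total probability over both values of sector-wide selloff:
  P(price drop | poor earnings report) = 0.4*0.46 + 0.83*0.54
        = 0.184000 + 0.448200 = 0.632200
Keeping only the sector-wide selloff-present terms gives 0.448200, so
  P(sector-wide selloff | price drop, poor earnings report) = 0.448200 / 0.632200 ≈ 0.709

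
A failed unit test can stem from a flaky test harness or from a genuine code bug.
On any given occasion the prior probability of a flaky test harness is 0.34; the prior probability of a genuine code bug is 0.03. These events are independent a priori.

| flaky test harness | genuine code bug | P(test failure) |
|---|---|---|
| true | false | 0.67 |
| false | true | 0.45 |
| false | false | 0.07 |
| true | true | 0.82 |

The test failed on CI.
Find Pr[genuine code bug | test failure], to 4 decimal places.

Pr[genuine code bug | test failure] ≈ 0.0610

Numerator (weight on configurations with genuine code bug): 0.008910 + 0.008364 = 0.017274
Normalizer over all consistent configurations: 0.07*0.66*0.97 + 0.45*0.66*0.03 + 0.67*0.34*0.97 + 0.82*0.34*0.03 = 0.283054
Posterior = 0.017274 / 0.283054 ≈ 0.0610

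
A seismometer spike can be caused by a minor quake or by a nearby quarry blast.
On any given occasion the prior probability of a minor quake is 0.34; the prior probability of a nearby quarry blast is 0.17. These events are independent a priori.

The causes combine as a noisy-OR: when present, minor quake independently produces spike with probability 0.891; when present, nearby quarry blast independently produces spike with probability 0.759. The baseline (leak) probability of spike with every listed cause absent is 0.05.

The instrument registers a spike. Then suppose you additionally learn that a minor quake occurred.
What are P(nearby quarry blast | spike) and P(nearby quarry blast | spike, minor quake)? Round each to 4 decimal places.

Under noisy-OR, P(spike | causes) = 1 − (1−0.05)·∏(1−qᵢ) over the active causes.
For the numerator, keep only nearby quarry blast=true terms: 0.086512 + 0.056358 = 0.142870
Normalizer over all consistent configurations: 0.05·0.66·0.83 + 0.77105·0.66·0.17 + 0.89645·0.34·0.83 + 0.975044·0.34·0.17 = 0.423238
Posterior = 0.142870 / 0.423238 ≈ 0.3376

Now also conditioning on minor quake=true:
For the numerator, keep only nearby quarry blast=true terms: 0.975044×0.17 = 0.165757
The normalizing constant is 0.89645×0.83 + 0.975044×0.17 = 0.909810
Posterior = 0.165757 / 0.909810 ≈ 0.1822

P(nearby quarry blast | spike) ≈ 0.3376; P(nearby quarry blast | spike, minor quake) ≈ 0.1822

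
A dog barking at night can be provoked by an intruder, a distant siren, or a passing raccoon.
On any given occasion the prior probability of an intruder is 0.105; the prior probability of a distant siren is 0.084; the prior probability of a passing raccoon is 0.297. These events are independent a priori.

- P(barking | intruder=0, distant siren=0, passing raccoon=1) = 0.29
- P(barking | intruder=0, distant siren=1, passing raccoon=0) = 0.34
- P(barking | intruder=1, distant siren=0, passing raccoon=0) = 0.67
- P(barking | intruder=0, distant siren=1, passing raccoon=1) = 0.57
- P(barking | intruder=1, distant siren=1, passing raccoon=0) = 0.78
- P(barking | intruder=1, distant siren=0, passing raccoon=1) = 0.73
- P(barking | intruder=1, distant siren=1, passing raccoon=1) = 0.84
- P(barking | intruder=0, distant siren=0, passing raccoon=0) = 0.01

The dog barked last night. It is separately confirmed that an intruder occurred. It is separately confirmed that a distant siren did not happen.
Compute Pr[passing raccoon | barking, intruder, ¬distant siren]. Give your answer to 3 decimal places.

For the numerator, keep only passing raccoon=true terms: 0.73×0.297 = 0.216810
The normalizing constant is 0.67×0.703 + 0.73×0.297 = 0.687820
P(passing raccoon | barking, intruder, ¬distant siren) = 0.216810/0.687820 ≈ 0.315

Pr[passing raccoon | barking, intruder, ¬distant siren] ≈ 0.315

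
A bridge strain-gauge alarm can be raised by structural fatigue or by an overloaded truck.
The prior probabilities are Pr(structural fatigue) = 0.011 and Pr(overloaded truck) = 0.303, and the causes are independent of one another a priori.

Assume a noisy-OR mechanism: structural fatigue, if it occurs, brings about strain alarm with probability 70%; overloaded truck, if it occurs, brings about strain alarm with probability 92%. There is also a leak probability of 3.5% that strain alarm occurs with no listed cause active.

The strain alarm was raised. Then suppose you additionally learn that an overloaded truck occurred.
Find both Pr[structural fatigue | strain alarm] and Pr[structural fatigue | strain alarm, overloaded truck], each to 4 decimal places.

Pr[structural fatigue | strain alarm] ≈ 0.0281; Pr[structural fatigue | strain alarm, overloaded truck] ≈ 0.0116

Under noisy-OR, P(strain alarm | causes) = 1 − (1−0.035)·∏(1−qᵢ) over the active causes.
Numerator (weight on configurations with structural fatigue): 0.005447 + 0.003256 = 0.008703
The normalizing constant is 0.035*0.989*0.697 + 0.9228*0.989*0.303 + 0.7105*0.011*0.697 + 0.97684*0.011*0.303 = 0.309363
P(structural fatigue | strain alarm) = 0.008703/0.309363 ≈ 0.0281

Now also conditioning on overloaded truck=true:
Numerator (weight on configurations with structural fatigue): 0.97684·0.011 = 0.010745
Denominator P(strain alarm | overloaded truck): 0.9228·0.989 + 0.97684·0.011 = 0.923394
Posterior = 0.010745 / 0.923394 ≈ 0.0116
The drop from 0.0281 to 0.0116 is the explaining-away (discounting) effect.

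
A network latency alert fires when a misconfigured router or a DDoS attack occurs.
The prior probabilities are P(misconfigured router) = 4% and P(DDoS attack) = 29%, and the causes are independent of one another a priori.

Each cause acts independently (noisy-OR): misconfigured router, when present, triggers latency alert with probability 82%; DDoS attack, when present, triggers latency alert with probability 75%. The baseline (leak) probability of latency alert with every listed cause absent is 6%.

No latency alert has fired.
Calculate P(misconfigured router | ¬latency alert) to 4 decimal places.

P(misconfigured router | ¬latency alert) ≈ 0.0074

Under noisy-OR, P(latency alert | causes) = 1 − (1−0.06)·∏(1−qᵢ) over the active causes.
By total probability over the 4 (misconfigured router, DDoS attack) configurations:
  P(¬latency alert) = 0.94·0.96·0.71 + 0.235·0.96·0.29 + 0.1692·0.04·0.71 + 0.0423·0.04·0.29
        = 0.640704 + 0.065424 + 0.004805 + 0.000491 = 0.711424
The terms with misconfigured router present sum to 0.005296, so
  P(misconfigured router | ¬latency alert) = 0.005296 / 0.711424 ≈ 0.0074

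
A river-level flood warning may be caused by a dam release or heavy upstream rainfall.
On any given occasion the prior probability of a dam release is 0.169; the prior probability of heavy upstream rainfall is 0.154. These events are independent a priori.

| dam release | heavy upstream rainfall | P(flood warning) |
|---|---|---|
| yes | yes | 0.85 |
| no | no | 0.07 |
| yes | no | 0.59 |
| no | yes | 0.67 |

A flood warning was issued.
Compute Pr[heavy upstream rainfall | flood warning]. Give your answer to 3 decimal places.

Enumerate the 4 (dam release, heavy upstream rainfall) configurations and weight by the priors:
  P(flood warning) = 0.07·0.831·0.846 + 0.67·0.831·0.154 + 0.59·0.169·0.846 + 0.85·0.169·0.154
        = 0.049212 + 0.085743 + 0.084355 + 0.022122 = 0.241432
The terms with heavy upstream rainfall present sum to 0.107865, so
  P(heavy upstream rainfall | flood warning) = 0.107865 / 0.241432 ≈ 0.447

Pr[heavy upstream rainfall | flood warning] ≈ 0.447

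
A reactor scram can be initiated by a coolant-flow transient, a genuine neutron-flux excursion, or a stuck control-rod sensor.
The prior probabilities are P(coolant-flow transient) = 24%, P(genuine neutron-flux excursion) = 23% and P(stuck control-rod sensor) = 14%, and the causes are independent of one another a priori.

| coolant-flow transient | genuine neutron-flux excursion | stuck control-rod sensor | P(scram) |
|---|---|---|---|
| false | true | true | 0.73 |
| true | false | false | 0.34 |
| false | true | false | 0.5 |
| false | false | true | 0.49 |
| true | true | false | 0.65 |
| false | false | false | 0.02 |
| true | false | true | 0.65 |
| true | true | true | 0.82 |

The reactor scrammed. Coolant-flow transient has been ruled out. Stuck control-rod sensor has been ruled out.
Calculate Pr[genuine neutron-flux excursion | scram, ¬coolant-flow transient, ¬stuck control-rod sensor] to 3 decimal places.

Pr[genuine neutron-flux excursion | scram, ¬coolant-flow transient, ¬stuck control-rod sensor] ≈ 0.882

Weight on genuine neutron-flux excursion=true, given the evidence: 0.5*0.23 = 0.115000
The normalizing constant is 0.02*0.77 + 0.5*0.23 = 0.130400
Posterior = 0.115000 / 0.130400 ≈ 0.882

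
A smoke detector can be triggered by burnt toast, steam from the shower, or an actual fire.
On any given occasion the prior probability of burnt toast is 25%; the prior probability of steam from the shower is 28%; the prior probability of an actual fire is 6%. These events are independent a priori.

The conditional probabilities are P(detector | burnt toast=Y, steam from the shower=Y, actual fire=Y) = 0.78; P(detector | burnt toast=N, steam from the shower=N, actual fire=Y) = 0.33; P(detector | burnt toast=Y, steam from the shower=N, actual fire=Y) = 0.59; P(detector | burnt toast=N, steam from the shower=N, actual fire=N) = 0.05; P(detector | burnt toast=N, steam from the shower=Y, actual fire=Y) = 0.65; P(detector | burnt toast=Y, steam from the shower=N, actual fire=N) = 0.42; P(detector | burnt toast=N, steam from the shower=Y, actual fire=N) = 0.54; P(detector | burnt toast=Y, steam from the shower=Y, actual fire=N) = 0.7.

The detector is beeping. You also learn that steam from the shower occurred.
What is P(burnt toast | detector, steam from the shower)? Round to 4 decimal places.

P(burnt toast | detector, steam from the shower) ≈ 0.3006

P(detector | steam from the shower) = 0.54*0.75*0.94 + 0.65*0.75*0.06 + 0.7*0.25*0.94 + 0.78*0.25*0.06 = 0.380700 + 0.029250 + 0.164500 + 0.011700 = 0.586150
Restricting to configurations with burnt toast present: 0.164500 + 0.011700 = 0.176200.
Hence the posterior is 0.176200/0.586150 ≈ 0.3006.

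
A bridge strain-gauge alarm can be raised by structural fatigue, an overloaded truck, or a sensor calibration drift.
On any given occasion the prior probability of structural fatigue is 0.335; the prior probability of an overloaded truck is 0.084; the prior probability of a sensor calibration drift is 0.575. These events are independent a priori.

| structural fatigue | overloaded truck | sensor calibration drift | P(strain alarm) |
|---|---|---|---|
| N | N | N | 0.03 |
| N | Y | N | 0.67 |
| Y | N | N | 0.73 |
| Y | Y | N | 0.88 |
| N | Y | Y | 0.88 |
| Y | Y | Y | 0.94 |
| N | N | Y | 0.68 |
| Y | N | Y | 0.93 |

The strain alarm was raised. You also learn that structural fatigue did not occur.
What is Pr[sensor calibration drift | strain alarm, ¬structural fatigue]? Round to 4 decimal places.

Pr[sensor calibration drift | strain alarm, ¬structural fatigue] ≈ 0.9184

Enumerate the 4 (overloaded truck, sensor calibration drift) configurations and weight by the priors:
  P(strain alarm | ¬structural fatigue) = 0.03×0.916×0.425 + 0.68×0.916×0.575 + 0.67×0.084×0.425 + 0.88×0.084×0.575
        = 0.011679 + 0.358156 + 0.023919 + 0.042504 = 0.436258
The terms with sensor calibration drift present sum to 0.400660, so
  P(sensor calibration drift | strain alarm, ¬structural fatigue) = 0.400660 / 0.436258 ≈ 0.9184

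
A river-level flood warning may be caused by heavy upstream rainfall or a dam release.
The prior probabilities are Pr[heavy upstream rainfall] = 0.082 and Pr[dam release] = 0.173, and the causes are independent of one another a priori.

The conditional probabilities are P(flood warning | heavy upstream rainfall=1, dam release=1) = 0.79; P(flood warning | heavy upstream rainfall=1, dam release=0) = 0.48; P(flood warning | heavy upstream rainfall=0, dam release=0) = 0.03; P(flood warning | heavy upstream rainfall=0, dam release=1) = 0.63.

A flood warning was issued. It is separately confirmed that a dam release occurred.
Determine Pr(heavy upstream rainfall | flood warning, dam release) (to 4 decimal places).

Enumerate both values of heavy upstream rainfall and weight by the priors:
  P(flood warning | dam release) = 0.63·0.918 + 0.79·0.082
        = 0.578340 + 0.064780 = 0.643120
Configurations with heavy upstream rainfall contribute 0.064780, so
  P(heavy upstream rainfall | flood warning, dam release) = 0.064780 / 0.643120 ≈ 0.1007

Pr(heavy upstream rainfall | flood warning, dam release) ≈ 0.1007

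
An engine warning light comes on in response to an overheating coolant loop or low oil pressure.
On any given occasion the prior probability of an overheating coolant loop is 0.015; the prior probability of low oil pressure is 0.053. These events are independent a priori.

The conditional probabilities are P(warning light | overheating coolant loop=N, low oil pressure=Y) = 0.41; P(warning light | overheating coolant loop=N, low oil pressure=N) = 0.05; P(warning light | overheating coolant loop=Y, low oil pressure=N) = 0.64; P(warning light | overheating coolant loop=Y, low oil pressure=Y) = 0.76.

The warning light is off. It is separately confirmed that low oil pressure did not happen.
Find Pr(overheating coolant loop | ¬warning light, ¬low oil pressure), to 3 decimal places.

Weight on overheating coolant loop=true, given the evidence: 0.36×0.015 = 0.005400
Denominator P(¬warning light | ¬low oil pressure): 0.95×0.985 + 0.36×0.015 = 0.941150
Posterior = 0.005400 / 0.941150 ≈ 0.006

Pr(overheating coolant loop | ¬warning light, ¬low oil pressure) ≈ 0.006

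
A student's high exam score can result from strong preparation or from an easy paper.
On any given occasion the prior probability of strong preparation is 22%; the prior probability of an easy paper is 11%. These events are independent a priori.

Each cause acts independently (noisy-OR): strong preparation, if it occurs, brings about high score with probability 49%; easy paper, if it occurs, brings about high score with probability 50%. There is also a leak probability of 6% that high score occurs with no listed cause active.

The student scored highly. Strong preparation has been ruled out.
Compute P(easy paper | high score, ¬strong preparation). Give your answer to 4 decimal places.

P(easy paper | high score, ¬strong preparation) ≈ 0.5219

Under noisy-OR, P(high score | causes) = 1 − (1−0.06)·∏(1−qᵢ) over the active causes.
For the numerator, keep only easy paper=true terms: 0.53·0.11 = 0.058300
Normalizer over all consistent configurations: 0.06·0.89 + 0.53·0.11 = 0.111700
Posterior = 0.058300 / 0.111700 ≈ 0.5219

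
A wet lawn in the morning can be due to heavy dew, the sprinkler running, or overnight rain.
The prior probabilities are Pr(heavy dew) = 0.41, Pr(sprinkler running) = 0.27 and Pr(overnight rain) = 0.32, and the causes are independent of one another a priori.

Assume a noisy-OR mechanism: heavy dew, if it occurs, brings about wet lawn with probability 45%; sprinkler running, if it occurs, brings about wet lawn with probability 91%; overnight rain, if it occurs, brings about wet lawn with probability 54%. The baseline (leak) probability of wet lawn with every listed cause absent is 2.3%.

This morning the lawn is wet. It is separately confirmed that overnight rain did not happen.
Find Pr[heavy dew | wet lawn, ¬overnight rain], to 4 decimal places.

Pr[heavy dew | wet lawn, ¬overnight rain] ≈ 0.6110

Under noisy-OR, P(wet lawn | causes) = 1 − (1−0.023)·∏(1−qᵢ) over the active causes.
For the numerator, keep only heavy dew=true terms: 0.138471 + 0.105346 = 0.243817
Normalizer over all consistent configurations: 0.023·0.59·0.73 + 0.91207·0.59·0.27 + 0.46265·0.41·0.73 + 0.951639·0.41·0.27 = 0.399016
Posterior = 0.243817 / 0.399016 ≈ 0.6110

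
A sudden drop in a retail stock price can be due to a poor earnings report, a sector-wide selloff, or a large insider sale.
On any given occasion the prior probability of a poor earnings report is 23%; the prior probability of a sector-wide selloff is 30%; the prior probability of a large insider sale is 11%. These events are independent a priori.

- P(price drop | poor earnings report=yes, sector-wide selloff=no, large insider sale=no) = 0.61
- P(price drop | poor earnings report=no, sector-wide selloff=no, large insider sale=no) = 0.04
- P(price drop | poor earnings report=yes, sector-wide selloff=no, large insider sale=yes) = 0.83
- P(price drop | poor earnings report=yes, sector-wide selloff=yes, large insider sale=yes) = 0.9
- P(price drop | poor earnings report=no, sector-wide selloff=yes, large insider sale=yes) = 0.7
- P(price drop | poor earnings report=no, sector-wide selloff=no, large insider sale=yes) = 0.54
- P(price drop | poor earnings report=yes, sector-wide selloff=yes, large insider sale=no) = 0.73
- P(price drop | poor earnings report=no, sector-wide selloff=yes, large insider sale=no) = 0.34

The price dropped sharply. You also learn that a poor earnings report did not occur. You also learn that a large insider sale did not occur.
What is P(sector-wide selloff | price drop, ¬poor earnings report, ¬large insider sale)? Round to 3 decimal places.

P(sector-wide selloff | price drop, ¬poor earnings report, ¬large insider sale) ≈ 0.785

P(price drop | ¬poor earnings report, ¬large insider sale) = 0.04×0.7 + 0.34×0.3 = 0.028000 + 0.102000 = 0.130000
The sector-wide selloff-present share is 0.34×0.3 = 0.102000.
Hence the posterior is 0.102000/0.130000 ≈ 0.785.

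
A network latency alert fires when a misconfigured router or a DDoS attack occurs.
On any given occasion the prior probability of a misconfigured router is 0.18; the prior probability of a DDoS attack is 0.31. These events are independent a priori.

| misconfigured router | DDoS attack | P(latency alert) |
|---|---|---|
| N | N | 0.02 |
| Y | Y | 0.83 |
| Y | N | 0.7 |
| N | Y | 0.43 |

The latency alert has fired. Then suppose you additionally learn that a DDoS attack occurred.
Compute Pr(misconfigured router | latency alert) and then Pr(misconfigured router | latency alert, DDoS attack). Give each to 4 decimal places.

Sum P(latency alert|·) weighted by the priors over the 4 (misconfigured router, DDoS attack) configurations:
  P(latency alert) = 0.02×0.82×0.69 + 0.43×0.82×0.31 + 0.7×0.18×0.69 + 0.83×0.18×0.31
        = 0.011316 + 0.109306 + 0.086940 + 0.046314 = 0.253876
The terms with misconfigured router present sum to 0.133254, so
  P(misconfigured router | latency alert) = 0.133254 / 0.253876 ≈ 0.5249

Now condition on the additional information:
Numerator (weight on configurations with misconfigured router): 0.83*0.18 = 0.149400
The normalizing constant is 0.43*0.82 + 0.83*0.18 = 0.502000
P(misconfigured router | latency alert, DDoS attack) = 0.149400/0.502000 ≈ 0.2976
Conditioning on DDoS attack lowers the posterior on misconfigured router: the classic explaining-away effect in a common-effect structure.

Pr(misconfigured router | latency alert) ≈ 0.5249; Pr(misconfigured router | latency alert, DDoS attack) ≈ 0.2976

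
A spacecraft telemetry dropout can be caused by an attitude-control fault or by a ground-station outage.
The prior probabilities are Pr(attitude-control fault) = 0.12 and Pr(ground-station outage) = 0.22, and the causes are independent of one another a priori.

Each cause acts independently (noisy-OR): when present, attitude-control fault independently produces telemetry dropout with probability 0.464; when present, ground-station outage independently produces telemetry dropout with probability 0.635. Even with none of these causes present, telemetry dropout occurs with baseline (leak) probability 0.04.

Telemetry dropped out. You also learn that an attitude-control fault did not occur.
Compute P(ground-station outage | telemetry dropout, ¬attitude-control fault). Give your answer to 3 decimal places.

P(ground-station outage | telemetry dropout, ¬attitude-control fault) ≈ 0.821

Under noisy-OR, P(telemetry dropout | causes) = 1 − (1−0.04)·∏(1−qᵢ) over the active causes.
P(telemetry dropout | ¬attitude-control fault) = 0.04·0.78 + 0.6496·0.22 = 0.031200 + 0.142912 = 0.174112
Of this, 0.142912 comes from 0.6496·0.22 (the ground-station outage=true cases).
So P(ground-station outage | telemetry dropout, ¬attitude-control fault) = 0.142912/0.174112 ≈ 0.821.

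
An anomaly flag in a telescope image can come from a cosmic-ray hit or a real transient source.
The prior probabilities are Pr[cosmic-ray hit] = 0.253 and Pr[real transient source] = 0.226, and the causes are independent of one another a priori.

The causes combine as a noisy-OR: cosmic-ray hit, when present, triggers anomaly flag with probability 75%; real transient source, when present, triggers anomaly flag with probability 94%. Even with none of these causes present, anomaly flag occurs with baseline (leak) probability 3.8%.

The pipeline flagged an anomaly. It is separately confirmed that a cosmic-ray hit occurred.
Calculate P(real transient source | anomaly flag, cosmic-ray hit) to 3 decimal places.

Under noisy-OR, P(anomaly flag | causes) = 1 − (1−0.038)·∏(1−qᵢ) over the active causes.
Weight on real transient source=true, given the evidence: 0.98557·0.226 = 0.222739
Denominator P(anomaly flag | cosmic-ray hit): 0.7595·0.774 + 0.98557·0.226 = 0.810592
Posterior = 0.222739 / 0.810592 ≈ 0.275

P(real transient source | anomaly flag, cosmic-ray hit) ≈ 0.275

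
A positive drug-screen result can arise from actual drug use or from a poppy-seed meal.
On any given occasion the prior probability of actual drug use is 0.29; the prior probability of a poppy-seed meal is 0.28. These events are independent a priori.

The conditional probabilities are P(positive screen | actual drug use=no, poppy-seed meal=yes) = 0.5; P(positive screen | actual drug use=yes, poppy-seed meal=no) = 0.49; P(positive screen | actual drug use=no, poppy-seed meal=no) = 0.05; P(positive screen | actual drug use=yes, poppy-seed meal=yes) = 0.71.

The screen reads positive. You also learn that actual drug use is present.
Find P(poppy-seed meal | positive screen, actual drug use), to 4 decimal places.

P(poppy-seed meal | positive screen, actual drug use) ≈ 0.3604

Sum P(positive screen|·) weighted by the priors over both values of poppy-seed meal:
  P(positive screen | actual drug use) = 0.49×0.72 + 0.71×0.28
        = 0.352800 + 0.198800 = 0.551600
Keeping only the poppy-seed meal-present terms gives 0.198800, so
  P(poppy-seed meal | positive screen, actual drug use) = 0.198800 / 0.551600 ≈ 0.3604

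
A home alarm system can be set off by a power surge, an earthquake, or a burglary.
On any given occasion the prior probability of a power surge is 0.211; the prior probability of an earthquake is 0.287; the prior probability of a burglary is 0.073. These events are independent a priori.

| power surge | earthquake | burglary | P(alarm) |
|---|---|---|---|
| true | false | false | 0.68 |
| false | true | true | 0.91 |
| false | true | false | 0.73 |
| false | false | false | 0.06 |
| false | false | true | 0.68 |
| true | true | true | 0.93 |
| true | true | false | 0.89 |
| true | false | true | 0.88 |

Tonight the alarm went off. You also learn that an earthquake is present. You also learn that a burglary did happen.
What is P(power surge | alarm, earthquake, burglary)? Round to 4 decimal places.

Enumerate both values of power surge and weight by the priors:
  P(alarm | earthquake, burglary) = 0.91×0.789 + 0.93×0.211
        = 0.717990 + 0.196230 = 0.914220
The terms with power surge present sum to 0.196230, so
  P(power surge | alarm, earthquake, burglary) = 0.196230 / 0.914220 ≈ 0.2146

P(power surge | alarm, earthquake, burglary) ≈ 0.2146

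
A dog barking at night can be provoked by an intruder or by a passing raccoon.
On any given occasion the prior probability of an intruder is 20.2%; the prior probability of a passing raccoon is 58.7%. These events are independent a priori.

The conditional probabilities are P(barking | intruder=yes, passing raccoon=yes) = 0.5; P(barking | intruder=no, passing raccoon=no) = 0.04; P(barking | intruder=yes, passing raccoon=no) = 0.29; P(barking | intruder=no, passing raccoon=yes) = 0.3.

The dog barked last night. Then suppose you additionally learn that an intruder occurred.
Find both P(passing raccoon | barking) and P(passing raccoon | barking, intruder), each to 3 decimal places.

P(passing raccoon | barking) ≈ 0.842; P(passing raccoon | barking, intruder) ≈ 0.710

Weight on passing raccoon=true, given the evidence: 0.140528 + 0.059287 = 0.199815
The normalizing constant is 0.04·0.798·0.413 + 0.3·0.798·0.587 + 0.29·0.202·0.413 + 0.5·0.202·0.587 = 0.237192
P(passing raccoon | barking) = 0.199815/0.237192 ≈ 0.842

Now also conditioning on intruder=true:
Weight on passing raccoon=true, given the evidence: 0.5·0.587 = 0.293500
Denominator P(barking | intruder): 0.29·0.413 + 0.5·0.587 = 0.413270
Posterior = 0.293500 / 0.413270 ≈ 0.710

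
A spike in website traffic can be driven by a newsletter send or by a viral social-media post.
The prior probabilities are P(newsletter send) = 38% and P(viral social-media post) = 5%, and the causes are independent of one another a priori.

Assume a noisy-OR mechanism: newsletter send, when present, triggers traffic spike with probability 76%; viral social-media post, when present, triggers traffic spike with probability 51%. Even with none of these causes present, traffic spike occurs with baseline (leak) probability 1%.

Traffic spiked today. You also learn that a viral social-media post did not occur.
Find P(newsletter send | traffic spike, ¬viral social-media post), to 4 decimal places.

Under noisy-OR, P(traffic spike | causes) = 1 − (1−0.01)·∏(1−qᵢ) over the active causes.
P(traffic spike | ¬viral social-media post) = 0.01*0.62 + 0.7624*0.38 = 0.006200 + 0.289712 = 0.295912
The newsletter send-present share is 0.7624*0.38 = 0.289712.
Hence the posterior is 0.289712/0.295912 ≈ 0.9790.

P(newsletter send | traffic spike, ¬viral social-media post) ≈ 0.9790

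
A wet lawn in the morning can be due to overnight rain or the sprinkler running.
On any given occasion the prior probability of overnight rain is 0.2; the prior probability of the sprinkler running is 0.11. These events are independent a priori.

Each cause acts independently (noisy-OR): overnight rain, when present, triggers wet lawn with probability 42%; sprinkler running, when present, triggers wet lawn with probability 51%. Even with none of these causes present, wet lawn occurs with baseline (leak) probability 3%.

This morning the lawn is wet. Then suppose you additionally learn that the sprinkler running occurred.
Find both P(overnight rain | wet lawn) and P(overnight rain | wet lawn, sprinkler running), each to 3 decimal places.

Under noisy-OR, P(wet lawn | causes) = 1 − (1−0.03)·∏(1−qᵢ) over the active causes.
Weight on overnight rain=true, given the evidence: 0.077857 + 0.015935 = 0.093792
The normalizing constant is 0.03·0.8·0.89 + 0.5247·0.8·0.11 + 0.4374·0.2·0.89 + 0.724326·0.2·0.11 = 0.161326
Posterior = 0.093792 / 0.161326 ≈ 0.581

Now also conditioning on sprinkler running=true:
For the numerator, keep only overnight rain=true terms: 0.724326·0.2 = 0.144865
Denominator P(wet lawn | sprinkler running): 0.5247·0.8 + 0.724326·0.2 = 0.564625
Posterior = 0.144865 / 0.564625 ≈ 0.257
This is intercausal reasoning (explaining away): once sprinkler running accounts for the wet lawn, overnight rain becomes less likely.

P(overnight rain | wet lawn) ≈ 0.581; P(overnight rain | wet lawn, sprinkler running) ≈ 0.257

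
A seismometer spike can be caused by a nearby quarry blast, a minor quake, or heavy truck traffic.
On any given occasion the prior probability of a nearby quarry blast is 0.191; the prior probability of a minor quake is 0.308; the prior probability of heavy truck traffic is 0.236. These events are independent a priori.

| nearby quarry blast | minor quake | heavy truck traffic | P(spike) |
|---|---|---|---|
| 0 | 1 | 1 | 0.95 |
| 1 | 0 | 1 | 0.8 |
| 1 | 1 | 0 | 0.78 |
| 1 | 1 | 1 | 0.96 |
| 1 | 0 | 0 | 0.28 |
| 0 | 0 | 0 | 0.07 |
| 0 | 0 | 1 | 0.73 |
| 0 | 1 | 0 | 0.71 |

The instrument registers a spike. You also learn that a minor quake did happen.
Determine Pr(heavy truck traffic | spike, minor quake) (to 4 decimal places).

P(spike | minor quake) = 0.71×0.809×0.764 + 0.95×0.809×0.236 + 0.78×0.191×0.764 + 0.96×0.191×0.236 = 0.438834 + 0.181378 + 0.113821 + 0.043273 = 0.777306
The heavy truck traffic-present share is 0.181378 + 0.043273 = 0.224651.
P(heavy truck traffic | spike, minor quake) = 0.224651 / 0.777306 ≈ 0.2890

Pr(heavy truck traffic | spike, minor quake) ≈ 0.2890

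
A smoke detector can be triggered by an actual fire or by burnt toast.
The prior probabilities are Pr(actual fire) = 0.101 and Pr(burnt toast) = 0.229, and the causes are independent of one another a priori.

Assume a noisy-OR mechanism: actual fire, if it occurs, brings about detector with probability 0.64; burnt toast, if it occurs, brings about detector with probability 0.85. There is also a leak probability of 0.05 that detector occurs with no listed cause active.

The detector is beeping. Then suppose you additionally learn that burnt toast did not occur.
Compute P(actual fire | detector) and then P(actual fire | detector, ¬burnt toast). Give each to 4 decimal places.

P(actual fire | detector) ≈ 0.2573; P(actual fire | detector, ¬burnt toast) ≈ 0.5965

Under noisy-OR, P(detector | causes) = 1 − (1−0.05)·∏(1−qᵢ) over the active causes.
P(detector) = 0.05*0.899*0.771 + 0.8575*0.899*0.229 + 0.658*0.101*0.771 + 0.9487*0.101*0.229 = 0.034656 + 0.176534 + 0.051239 + 0.021942 = 0.284371
Restricting to configurations with actual fire present: 0.051239 + 0.021942 = 0.073181.
So P(actual fire | detector) = 0.073181/0.284371 ≈ 0.2573.

Now condition on the additional information:
By total probability over both values of actual fire:
  P(detector | ¬burnt toast) = 0.05*0.899 + 0.658*0.101
        = 0.044950 + 0.066458 = 0.111408
The terms with actual fire present sum to 0.066458, so
  P(actual fire | detector, ¬burnt toast) = 0.066458 / 0.111408 ≈ 0.5965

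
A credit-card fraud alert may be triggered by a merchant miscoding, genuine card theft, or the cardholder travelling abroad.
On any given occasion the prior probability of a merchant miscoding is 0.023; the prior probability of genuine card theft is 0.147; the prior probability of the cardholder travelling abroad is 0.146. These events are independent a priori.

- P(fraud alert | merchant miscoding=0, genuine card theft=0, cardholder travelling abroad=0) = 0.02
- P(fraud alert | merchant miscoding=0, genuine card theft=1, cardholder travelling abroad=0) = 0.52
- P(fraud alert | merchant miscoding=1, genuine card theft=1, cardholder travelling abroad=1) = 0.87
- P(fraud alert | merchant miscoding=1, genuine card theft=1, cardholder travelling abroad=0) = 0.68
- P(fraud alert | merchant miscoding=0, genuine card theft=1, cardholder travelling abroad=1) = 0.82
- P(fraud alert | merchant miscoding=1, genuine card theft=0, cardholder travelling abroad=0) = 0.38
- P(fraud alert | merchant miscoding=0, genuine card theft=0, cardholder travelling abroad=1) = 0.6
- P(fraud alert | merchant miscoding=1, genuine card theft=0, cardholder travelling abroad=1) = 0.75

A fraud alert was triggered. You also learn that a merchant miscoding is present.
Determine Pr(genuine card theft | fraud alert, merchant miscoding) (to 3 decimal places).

Weight on genuine card theft=true, given the evidence: 0.085366 + 0.018672 = 0.104038
Denominator P(fraud alert | merchant miscoding): 0.38*0.853*0.854 + 0.75*0.853*0.146 + 0.68*0.147*0.854 + 0.87*0.147*0.146 = 0.474258
Posterior = 0.104038 / 0.474258 ≈ 0.219

Pr(genuine card theft | fraud alert, merchant miscoding) ≈ 0.219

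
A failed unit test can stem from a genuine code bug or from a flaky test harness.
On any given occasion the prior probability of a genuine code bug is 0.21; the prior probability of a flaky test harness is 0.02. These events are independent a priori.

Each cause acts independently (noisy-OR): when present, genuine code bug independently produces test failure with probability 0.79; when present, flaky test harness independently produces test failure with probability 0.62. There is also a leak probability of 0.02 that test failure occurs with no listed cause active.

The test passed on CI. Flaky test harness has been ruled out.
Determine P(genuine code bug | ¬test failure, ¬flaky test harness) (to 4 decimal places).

P(genuine code bug | ¬test failure, ¬flaky test harness) ≈ 0.0529

Under noisy-OR, P(test failure | causes) = 1 − (1−0.02)·∏(1−qᵢ) over the active causes.
Numerator (weight on configurations with genuine code bug): 0.2058*0.21 = 0.043218
Normalizer over all consistent configurations: 0.98*0.79 + 0.2058*0.21 = 0.817418
Posterior = 0.043218 / 0.817418 ≈ 0.0529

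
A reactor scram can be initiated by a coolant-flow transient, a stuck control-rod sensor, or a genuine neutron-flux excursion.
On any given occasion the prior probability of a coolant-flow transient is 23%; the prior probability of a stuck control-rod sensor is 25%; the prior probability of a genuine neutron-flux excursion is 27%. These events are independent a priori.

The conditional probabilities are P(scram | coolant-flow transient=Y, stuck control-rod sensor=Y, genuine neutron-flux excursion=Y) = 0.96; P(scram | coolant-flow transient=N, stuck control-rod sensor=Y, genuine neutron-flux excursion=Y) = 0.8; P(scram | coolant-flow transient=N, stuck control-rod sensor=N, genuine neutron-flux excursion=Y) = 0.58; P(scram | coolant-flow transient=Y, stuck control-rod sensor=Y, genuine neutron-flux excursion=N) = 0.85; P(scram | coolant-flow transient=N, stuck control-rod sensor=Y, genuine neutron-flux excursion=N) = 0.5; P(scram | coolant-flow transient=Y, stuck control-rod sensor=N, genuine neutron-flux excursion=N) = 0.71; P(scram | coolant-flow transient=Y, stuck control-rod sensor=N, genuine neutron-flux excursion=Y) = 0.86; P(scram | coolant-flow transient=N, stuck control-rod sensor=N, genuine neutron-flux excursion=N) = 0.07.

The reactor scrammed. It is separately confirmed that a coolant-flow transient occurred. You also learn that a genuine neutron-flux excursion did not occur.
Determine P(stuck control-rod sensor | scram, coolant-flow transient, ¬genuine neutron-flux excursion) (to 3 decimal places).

Weight on stuck control-rod sensor=true, given the evidence: 0.85·0.25 = 0.212500
Normalizer over all consistent configurations: 0.71·0.75 + 0.85·0.25 = 0.745000
Posterior = 0.212500 / 0.745000 ≈ 0.285

P(stuck control-rod sensor | scram, coolant-flow transient, ¬genuine neutron-flux excursion) ≈ 0.285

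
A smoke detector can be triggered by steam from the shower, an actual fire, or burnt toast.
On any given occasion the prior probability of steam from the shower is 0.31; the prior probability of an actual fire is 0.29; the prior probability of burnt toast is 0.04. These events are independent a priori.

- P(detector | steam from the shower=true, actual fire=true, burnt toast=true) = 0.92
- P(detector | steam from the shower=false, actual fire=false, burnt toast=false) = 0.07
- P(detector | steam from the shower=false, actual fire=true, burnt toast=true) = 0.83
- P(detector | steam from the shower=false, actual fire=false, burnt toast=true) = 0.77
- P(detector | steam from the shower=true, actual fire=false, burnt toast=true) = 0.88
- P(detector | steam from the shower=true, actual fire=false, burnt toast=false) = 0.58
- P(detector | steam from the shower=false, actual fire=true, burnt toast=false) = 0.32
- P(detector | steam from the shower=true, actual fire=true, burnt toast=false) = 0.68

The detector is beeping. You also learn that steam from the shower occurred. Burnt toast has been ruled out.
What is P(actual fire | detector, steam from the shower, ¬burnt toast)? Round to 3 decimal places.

P(actual fire | detector, steam from the shower, ¬burnt toast) ≈ 0.324

P(detector | steam from the shower, ¬burnt toast) = 0.58*0.71 + 0.68*0.29 = 0.411800 + 0.197200 = 0.609000
Of this, 0.197200 comes from 0.68*0.29 (the actual fire=true cases).
So P(actual fire | detector, steam from the shower, ¬burnt toast) = 0.197200/0.609000 ≈ 0.324.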